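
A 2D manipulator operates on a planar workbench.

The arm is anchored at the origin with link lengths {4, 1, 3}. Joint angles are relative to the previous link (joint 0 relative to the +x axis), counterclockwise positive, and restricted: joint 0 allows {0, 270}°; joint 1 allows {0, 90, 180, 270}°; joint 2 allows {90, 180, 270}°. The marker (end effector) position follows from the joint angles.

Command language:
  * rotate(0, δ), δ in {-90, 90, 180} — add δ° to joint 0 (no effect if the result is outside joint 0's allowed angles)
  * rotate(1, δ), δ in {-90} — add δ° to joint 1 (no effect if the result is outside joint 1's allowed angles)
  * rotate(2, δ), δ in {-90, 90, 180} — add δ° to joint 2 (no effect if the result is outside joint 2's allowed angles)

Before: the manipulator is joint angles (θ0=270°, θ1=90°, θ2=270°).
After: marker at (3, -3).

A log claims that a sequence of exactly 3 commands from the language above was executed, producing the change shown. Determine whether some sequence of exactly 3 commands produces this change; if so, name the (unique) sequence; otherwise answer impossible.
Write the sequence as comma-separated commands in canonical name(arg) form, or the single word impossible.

begin: joint angles (θ0=270°, θ1=90°, θ2=270°)
t=1 rotate(1, -90) ⇒ joint angles (θ0=270°, θ1=0°, θ2=270°)
t=2 rotate(1, -90) ⇒ joint angles (θ0=270°, θ1=270°, θ2=270°)
t=3 rotate(1, -90) ⇒ joint angles (θ0=270°, θ1=180°, θ2=270°)
no rival 3-sequence matches.

rotate(1, -90), rotate(1, -90), rotate(1, -90)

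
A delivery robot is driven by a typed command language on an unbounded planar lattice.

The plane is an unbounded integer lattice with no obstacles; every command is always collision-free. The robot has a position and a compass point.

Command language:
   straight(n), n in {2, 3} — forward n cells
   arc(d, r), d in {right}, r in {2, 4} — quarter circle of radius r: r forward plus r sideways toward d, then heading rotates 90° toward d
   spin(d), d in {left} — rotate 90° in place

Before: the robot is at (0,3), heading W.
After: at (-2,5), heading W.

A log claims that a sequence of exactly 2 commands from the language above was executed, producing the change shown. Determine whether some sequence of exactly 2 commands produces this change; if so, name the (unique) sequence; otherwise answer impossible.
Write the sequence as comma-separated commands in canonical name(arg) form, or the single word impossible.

arc(right, 2), spin(left)

key: order matters: swapping arc(right, 2) and spin(left) lands elsewhere
t0: at (0,3), heading W
step 1 (arc(right, 2)): at (-2,5), heading N
step 2 (spin(left)): at (-2,5), heading W
uniquely the one of 25 2-step routes that fits.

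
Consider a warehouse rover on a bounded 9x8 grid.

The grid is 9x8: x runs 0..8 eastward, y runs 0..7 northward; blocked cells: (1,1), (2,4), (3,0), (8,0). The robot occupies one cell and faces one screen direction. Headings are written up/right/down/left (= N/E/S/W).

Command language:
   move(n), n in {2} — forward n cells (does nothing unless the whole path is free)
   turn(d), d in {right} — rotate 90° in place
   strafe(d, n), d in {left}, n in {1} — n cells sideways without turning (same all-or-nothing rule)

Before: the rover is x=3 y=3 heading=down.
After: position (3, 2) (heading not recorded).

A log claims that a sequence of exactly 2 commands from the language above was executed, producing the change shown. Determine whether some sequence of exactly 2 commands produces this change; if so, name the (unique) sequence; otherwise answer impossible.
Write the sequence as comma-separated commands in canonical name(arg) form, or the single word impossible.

key: order matters: swapping turn(right) and strafe(left, 1) lands elsewhere
start: x=3 y=3 heading=down
t=1 turn(right) ⇒ x=3 y=3 heading=left
t=2 strafe(left, 1) ⇒ x=3 y=2 heading=left
no other 2-command option fits: unique.

turn(right), strafe(left, 1)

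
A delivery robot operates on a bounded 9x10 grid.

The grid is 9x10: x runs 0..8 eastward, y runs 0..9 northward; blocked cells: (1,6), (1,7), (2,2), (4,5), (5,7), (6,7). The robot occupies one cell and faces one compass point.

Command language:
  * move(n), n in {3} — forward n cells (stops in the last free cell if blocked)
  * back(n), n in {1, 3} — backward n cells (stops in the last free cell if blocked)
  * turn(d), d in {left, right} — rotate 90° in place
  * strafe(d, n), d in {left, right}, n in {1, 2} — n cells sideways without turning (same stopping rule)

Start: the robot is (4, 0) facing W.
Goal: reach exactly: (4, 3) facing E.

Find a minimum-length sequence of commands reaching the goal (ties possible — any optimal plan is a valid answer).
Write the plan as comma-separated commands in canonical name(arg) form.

t0: (4, 0) facing W
t=1 turn(left) ⇒ (4, 0) facing S
t=2 back(3) ⇒ (4, 3) facing S
t=3 turn(left) ⇒ (4, 3) facing E
minimal: 3 command(s), checked below 3.

turn(left), back(3), turn(left)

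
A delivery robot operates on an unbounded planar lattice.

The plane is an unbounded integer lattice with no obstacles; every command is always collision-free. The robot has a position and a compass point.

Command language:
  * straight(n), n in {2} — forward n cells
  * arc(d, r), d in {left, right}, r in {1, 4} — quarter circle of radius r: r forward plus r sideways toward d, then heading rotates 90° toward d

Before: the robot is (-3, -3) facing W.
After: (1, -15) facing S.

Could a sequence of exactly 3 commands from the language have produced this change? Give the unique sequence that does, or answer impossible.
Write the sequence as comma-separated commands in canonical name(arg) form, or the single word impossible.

key: running arc(right, 4) before arc(left, 4) would end elsewhere — order is forced
initial: (-3, -3) facing W
t=1 arc(left, 4) ⇒ (-7, -7) facing S
t=2 arc(left, 4) ⇒ (-3, -11) facing E
t=3 arc(right, 4) ⇒ (1, -15) facing S
uniquely the one of 125 3-step routes that fits.

arc(left, 4), arc(left, 4), arc(right, 4)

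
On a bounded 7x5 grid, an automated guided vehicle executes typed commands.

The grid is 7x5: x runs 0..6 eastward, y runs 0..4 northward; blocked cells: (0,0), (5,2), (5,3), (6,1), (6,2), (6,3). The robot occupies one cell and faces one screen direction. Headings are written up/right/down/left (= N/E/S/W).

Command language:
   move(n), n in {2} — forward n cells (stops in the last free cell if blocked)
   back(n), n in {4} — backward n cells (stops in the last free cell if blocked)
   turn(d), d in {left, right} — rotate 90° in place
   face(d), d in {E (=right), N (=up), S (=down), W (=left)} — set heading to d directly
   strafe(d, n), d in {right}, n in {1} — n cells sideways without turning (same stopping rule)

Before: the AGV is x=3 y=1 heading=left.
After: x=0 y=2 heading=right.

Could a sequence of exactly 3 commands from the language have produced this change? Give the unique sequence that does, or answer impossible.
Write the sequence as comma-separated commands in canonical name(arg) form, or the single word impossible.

key: position moved to (0,2) AND the heading swung to E — translation plus rotation needed
start: x=3 y=1 heading=left
step 1 (strafe(right, 1)): x=3 y=2 heading=left
step 2 (face(E)): x=3 y=2 heading=right
step 3 (back(4)): x=0 y=2 heading=right
uniquely the one of 729 3-step routes that fits.

strafe(right, 1), face(E), back(4)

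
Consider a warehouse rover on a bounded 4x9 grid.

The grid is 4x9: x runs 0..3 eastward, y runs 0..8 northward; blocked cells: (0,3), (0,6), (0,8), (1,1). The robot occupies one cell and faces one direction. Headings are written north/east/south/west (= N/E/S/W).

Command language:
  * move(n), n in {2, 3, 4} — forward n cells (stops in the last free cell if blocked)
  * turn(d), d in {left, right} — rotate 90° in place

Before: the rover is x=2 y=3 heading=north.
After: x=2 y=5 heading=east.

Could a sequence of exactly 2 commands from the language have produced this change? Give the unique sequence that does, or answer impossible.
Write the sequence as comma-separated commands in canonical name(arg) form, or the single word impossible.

move(2), turn(right)

key: running turn(right) before move(2) would end elsewhere — order is forced
t0: x=2 y=3 heading=north
[1] after move(2): x=2 y=5 heading=north
[2] after turn(right): x=2 y=5 heading=east
uniquely the one of 25 2-step routes that fits.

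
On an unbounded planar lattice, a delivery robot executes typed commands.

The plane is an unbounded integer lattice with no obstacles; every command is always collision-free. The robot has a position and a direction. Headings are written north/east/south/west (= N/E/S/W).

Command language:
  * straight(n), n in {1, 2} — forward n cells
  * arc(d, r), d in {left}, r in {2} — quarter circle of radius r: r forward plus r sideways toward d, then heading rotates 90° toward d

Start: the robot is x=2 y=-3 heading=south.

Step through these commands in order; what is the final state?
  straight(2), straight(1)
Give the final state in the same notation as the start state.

initial: x=2 y=-3 heading=south
step 1 (straight(2)): x=2 y=-5 heading=south
step 2 (straight(1)): x=2 y=-6 heading=south

x=2 y=-6 heading=south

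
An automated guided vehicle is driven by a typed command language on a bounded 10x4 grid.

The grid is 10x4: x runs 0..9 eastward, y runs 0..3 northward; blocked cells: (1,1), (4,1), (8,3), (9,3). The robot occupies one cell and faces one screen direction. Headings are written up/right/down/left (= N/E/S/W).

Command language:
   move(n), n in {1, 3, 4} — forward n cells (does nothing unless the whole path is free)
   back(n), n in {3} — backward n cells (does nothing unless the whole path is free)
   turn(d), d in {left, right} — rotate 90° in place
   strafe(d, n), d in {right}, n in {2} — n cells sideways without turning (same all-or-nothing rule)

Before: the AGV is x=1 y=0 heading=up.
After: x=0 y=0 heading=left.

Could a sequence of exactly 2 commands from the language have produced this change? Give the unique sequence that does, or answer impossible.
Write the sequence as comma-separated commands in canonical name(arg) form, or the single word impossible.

turn(left), move(1)

key: position moved to (0,0) AND the heading swung to W — translation plus rotation needed
initial: x=1 y=0 heading=up
1. turn(left) → x=1 y=0 heading=left
2. move(1) → x=0 y=0 heading=left
all 49 alternatives checked — unique.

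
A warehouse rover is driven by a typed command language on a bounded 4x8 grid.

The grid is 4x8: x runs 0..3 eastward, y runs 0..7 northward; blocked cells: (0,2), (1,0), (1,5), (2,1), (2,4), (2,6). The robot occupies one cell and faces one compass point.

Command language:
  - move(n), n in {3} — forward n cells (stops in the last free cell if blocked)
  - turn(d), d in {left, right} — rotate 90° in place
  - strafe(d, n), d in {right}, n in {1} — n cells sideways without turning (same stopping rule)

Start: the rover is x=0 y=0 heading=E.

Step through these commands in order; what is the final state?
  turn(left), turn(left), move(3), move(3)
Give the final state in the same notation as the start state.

x=0 y=0 heading=W

begin: x=0 y=0 heading=E
step 1 (turn(left)): x=0 y=0 heading=N
step 2 (turn(left)): x=0 y=0 heading=W
step 3 (move(3)): x=0 y=0 heading=W
step 4 (move(3)): x=0 y=0 heading=W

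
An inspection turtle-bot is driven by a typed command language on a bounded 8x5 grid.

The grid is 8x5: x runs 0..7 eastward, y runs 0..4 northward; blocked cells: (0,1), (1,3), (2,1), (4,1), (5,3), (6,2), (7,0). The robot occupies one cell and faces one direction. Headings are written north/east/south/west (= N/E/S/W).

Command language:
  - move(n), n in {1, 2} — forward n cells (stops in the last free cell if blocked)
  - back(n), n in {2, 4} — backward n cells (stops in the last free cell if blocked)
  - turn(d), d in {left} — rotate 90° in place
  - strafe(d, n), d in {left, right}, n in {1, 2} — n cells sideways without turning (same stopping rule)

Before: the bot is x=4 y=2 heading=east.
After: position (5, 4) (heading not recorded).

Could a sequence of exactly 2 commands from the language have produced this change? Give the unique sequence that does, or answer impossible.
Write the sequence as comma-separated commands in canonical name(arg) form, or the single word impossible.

key: running move(1) before strafe(left, 2) would end elsewhere — order is forced
begin: x=4 y=2 heading=east
1. strafe(left, 2) → x=4 y=4 heading=east
2. move(1) → x=5 y=4 heading=east
all 81 alternatives checked — unique.

strafe(left, 2), move(1)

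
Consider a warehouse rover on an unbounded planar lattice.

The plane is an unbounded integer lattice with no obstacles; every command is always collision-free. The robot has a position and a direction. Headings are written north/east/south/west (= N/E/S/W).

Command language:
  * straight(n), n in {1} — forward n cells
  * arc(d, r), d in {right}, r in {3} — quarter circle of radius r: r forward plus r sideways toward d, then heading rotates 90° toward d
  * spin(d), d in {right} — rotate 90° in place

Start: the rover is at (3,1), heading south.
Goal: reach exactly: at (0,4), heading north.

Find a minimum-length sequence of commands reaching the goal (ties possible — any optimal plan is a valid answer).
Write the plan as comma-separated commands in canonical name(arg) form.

spin(right), arc(right, 3)

t0: at (3,1), heading south
t=1 spin(right) ⇒ at (3,1), heading west
t=2 arc(right, 3) ⇒ at (0,4), heading north
shorter routes all fall short; 2 is best.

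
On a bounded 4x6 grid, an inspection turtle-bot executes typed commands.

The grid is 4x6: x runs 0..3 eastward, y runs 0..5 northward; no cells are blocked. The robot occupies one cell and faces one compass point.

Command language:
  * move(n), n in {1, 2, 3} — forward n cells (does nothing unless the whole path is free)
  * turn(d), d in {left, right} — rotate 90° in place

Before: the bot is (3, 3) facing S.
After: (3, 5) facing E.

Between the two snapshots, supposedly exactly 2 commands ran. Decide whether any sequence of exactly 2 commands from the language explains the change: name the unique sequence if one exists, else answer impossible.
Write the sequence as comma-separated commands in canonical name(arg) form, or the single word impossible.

all 25 sequences checked — none match.

impossible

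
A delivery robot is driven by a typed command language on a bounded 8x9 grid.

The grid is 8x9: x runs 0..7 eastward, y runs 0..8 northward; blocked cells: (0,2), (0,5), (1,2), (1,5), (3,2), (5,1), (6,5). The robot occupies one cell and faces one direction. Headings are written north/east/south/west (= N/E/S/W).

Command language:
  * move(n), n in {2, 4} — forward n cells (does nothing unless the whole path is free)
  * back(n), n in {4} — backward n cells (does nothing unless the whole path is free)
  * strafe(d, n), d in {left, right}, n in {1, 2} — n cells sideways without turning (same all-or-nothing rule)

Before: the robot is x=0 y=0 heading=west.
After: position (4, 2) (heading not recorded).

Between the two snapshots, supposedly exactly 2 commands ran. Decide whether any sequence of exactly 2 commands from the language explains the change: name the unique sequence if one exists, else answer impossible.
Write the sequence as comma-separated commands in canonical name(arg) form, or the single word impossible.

back(4), strafe(right, 2)

key: order matters: swapping back(4) and strafe(right, 2) lands elsewhere
from: x=0 y=0 heading=west
t=1 back(4) ⇒ x=4 y=0 heading=west
t=2 strafe(right, 2) ⇒ x=4 y=2 heading=west
all 49 alternatives checked — unique.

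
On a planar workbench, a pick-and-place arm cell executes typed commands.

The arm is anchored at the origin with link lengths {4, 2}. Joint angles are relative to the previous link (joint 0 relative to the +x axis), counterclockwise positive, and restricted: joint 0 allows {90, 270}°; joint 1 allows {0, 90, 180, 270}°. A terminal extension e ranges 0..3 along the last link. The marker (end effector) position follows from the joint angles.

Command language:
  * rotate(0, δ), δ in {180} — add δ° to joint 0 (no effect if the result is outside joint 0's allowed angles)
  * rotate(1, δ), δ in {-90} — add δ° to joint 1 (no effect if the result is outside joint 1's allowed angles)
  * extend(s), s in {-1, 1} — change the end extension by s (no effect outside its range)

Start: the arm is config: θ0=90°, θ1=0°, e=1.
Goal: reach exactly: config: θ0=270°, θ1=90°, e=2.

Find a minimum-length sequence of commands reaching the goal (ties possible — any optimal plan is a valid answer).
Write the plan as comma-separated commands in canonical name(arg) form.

extend(1), rotate(1, -90), rotate(1, -90), rotate(1, -90), rotate(0, 180)

begin: config: θ0=90°, θ1=0°, e=1
[1] after extend(1): config: θ0=90°, θ1=0°, e=2
[2] after rotate(1, -90): config: θ0=90°, θ1=270°, e=2
[3] after rotate(1, -90): config: θ0=90°, θ1=180°, e=2
[4] after rotate(1, -90): config: θ0=90°, θ1=90°, e=2
[5] after rotate(0, 180): config: θ0=270°, θ1=90°, e=2
shorter routes all fall short; 5 is best.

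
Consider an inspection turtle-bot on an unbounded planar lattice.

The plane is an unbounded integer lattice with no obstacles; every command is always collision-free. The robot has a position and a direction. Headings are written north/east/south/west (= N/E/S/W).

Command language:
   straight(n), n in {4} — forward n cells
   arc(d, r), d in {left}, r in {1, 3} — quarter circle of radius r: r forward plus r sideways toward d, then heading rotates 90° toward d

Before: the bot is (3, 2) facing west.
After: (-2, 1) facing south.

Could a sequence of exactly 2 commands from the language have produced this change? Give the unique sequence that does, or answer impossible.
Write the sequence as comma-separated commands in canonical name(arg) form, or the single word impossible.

key: cell and facing (now S) both changed — the 2 commands mix motion and turning
begin: (3, 2) facing west
[1] after straight(4): (-1, 2) facing west
[2] after arc(left, 1): (-2, 1) facing south
all 9 alternatives checked — unique.

straight(4), arc(left, 1)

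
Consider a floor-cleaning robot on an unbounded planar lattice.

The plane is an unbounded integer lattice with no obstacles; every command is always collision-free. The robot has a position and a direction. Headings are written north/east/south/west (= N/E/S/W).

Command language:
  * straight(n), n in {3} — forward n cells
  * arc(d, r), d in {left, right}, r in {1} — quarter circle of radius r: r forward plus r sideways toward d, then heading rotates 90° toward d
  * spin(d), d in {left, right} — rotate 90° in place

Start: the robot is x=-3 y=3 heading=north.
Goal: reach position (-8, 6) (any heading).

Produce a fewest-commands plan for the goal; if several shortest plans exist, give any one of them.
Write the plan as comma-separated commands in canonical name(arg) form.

t0: x=-3 y=3 heading=north
[1] after straight(3): x=-3 y=6 heading=north
[2] after arc(left, 1): x=-4 y=7 heading=west
[3] after straight(3): x=-7 y=7 heading=west
[4] after arc(left, 1): x=-8 y=6 heading=south
no 3-step plan works, so 4 is optimal.

straight(3), arc(left, 1), straight(3), arc(left, 1)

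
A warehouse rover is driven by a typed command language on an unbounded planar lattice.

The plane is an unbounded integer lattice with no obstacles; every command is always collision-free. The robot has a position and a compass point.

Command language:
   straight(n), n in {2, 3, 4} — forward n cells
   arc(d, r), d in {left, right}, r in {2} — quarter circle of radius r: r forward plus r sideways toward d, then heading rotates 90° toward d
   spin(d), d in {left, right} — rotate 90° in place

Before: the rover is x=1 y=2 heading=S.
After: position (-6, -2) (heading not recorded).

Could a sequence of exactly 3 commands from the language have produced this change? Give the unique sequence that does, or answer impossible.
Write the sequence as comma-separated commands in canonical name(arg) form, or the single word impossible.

key: running arc(left, 2) before arc(right, 2) would end elsewhere — order is forced
t0: x=1 y=2 heading=S
1. arc(right, 2) → x=-1 y=0 heading=W
2. straight(3) → x=-4 y=0 heading=W
3. arc(left, 2) → x=-6 y=-2 heading=S
no rival 3-sequence matches.

arc(right, 2), straight(3), arc(left, 2)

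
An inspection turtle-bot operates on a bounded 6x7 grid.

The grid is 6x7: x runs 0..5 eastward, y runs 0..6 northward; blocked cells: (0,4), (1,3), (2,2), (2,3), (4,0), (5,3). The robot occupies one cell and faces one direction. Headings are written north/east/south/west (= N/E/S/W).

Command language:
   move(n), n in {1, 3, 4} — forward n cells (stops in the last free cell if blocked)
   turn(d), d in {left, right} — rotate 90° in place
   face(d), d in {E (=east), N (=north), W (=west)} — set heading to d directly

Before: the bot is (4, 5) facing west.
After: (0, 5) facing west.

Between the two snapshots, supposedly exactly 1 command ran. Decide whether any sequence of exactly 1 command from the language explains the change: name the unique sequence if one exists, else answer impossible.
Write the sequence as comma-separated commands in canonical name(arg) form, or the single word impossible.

key: still facing W — the one step turns nothing
begin: (4, 5) facing west
[1] after move(4): (0, 5) facing west
all 8 alternatives checked — unique.

move(4)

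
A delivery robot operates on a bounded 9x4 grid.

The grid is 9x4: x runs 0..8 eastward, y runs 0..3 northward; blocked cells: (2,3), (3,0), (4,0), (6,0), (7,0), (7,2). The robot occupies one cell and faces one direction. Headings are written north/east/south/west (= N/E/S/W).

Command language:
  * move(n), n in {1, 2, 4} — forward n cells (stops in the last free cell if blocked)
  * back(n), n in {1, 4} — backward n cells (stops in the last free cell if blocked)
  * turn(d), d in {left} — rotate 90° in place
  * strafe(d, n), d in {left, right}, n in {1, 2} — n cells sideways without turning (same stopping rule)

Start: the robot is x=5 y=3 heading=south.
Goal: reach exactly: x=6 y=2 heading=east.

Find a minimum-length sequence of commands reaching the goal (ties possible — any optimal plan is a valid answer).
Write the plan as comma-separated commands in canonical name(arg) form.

turn(left), strafe(right, 1), move(2)

from: x=5 y=3 heading=south
[1] after turn(left): x=5 y=3 heading=east
[2] after strafe(right, 1): x=5 y=2 heading=east
[3] after move(2): x=6 y=2 heading=east
no 2-step plan works, so 3 is optimal.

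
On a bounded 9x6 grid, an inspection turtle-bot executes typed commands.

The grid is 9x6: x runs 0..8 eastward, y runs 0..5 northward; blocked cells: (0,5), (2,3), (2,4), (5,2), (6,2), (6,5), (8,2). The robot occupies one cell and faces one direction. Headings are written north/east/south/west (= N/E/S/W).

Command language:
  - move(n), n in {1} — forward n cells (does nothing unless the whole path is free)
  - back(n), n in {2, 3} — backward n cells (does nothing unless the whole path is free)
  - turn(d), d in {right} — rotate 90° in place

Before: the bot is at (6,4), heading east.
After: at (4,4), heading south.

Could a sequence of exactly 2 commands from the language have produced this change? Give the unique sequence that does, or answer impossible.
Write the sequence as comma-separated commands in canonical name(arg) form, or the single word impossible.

back(2), turn(right)

key: running turn(right) before back(2) would end elsewhere — order is forced
t0: at (6,4), heading east
[1] after back(2): at (4,4), heading east
[2] after turn(right): at (4,4), heading south
no other 2-command option fits: unique.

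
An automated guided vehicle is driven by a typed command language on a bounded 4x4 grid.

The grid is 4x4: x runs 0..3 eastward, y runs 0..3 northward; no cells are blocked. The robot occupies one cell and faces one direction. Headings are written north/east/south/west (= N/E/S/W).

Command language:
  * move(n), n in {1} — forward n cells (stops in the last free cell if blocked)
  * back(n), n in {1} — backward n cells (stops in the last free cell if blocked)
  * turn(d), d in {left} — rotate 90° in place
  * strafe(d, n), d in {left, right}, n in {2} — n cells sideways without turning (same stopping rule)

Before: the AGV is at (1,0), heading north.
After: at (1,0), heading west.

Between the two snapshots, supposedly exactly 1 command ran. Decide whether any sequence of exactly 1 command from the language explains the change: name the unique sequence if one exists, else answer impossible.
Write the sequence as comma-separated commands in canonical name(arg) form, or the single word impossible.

turn(left)

key: (1,0) unchanged — the single command moves nothing
t0: at (1,0), heading north
1. turn(left) → at (1,0), heading west
uniquely the one of 5 1-step routes that fits.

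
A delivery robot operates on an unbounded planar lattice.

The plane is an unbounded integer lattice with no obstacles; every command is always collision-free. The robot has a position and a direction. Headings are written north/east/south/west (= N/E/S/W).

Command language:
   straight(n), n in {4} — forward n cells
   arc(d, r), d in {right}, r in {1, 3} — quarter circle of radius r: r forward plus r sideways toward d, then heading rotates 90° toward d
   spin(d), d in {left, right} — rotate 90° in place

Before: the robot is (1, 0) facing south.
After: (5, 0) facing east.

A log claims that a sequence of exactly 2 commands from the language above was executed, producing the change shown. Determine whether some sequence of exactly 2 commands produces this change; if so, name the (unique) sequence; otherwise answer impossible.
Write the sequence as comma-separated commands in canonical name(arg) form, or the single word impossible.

spin(left), straight(4)

key: running straight(4) before spin(left) would end elsewhere — order is forced
begin: (1, 0) facing south
t=1 spin(left) ⇒ (1, 0) facing east
t=2 straight(4) ⇒ (5, 0) facing east
no rival 2-sequence matches.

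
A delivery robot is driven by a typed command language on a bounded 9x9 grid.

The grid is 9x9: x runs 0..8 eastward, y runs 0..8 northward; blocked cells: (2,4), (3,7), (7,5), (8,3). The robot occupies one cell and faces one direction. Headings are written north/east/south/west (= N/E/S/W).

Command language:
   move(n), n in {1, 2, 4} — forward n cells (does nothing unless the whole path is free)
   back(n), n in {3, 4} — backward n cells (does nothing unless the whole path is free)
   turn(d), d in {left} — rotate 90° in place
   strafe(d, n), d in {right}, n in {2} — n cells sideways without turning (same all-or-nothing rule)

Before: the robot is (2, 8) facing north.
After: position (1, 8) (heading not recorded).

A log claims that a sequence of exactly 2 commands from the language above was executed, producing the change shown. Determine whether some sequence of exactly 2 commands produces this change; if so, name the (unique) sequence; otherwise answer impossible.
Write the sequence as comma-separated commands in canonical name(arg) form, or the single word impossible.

turn(left), move(1)

key: running move(1) before turn(left) would end elsewhere — order is forced
begin: (2, 8) facing north
step 1 (turn(left)): (2, 8) facing west
step 2 (move(1)): (1, 8) facing west
uniquely the one of 49 2-step routes that fits.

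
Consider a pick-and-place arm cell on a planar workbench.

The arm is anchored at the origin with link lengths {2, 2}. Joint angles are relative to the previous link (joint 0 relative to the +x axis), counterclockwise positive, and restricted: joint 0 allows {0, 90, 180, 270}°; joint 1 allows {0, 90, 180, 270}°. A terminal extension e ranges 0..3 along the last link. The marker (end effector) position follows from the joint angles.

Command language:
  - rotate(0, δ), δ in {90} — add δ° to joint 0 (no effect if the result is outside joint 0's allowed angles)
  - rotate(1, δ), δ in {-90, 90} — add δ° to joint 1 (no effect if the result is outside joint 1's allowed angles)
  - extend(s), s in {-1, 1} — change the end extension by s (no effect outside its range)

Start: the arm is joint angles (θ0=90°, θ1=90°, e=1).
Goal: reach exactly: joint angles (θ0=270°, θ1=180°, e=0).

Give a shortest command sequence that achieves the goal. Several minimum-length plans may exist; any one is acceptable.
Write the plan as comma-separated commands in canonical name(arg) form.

rotate(1, 90), extend(-1), rotate(0, 90), rotate(0, 90)

t0: joint angles (θ0=90°, θ1=90°, e=1)
1. rotate(1, 90) → joint angles (θ0=90°, θ1=180°, e=1)
2. extend(-1) → joint angles (θ0=90°, θ1=180°, e=0)
3. rotate(0, 90) → joint angles (θ0=180°, θ1=180°, e=0)
4. rotate(0, 90) → joint angles (θ0=270°, θ1=180°, e=0)
shorter routes all fall short; 4 is best.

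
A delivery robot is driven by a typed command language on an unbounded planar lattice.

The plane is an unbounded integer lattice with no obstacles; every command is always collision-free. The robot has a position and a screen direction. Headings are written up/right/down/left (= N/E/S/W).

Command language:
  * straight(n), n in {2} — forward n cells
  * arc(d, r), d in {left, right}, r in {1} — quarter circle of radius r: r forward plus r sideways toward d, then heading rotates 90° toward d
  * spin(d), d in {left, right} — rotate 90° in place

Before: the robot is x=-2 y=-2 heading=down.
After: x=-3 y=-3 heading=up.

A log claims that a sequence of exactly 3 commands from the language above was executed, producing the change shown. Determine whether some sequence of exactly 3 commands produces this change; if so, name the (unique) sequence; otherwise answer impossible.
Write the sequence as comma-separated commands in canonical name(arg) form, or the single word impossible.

key: position moved to (-3,-3) AND the heading swung to N — translation plus rotation needed
from: x=-2 y=-2 heading=down
1. straight(2) → x=-2 y=-4 heading=down
2. spin(right) → x=-2 y=-4 heading=left
3. arc(right, 1) → x=-3 y=-3 heading=up
no other 3-command option fits: unique.

straight(2), spin(right), arc(right, 1)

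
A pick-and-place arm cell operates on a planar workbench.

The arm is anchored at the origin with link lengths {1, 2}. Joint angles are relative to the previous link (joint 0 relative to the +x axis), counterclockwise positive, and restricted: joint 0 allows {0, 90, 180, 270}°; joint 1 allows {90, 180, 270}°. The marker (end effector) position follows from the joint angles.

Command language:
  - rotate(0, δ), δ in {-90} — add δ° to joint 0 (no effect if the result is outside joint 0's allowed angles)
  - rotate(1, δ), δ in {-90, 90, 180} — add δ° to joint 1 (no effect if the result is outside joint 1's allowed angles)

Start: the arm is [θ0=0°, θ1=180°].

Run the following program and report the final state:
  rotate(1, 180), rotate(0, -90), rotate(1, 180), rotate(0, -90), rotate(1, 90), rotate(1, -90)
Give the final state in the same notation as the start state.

[θ0=180°, θ1=180°]

from: [θ0=0°, θ1=180°]
step 1 (rotate(1, 180)): [θ0=0°, θ1=180°]
step 2 (rotate(0, -90)): [θ0=270°, θ1=180°]
step 3 (rotate(1, 180)): [θ0=270°, θ1=180°]
step 4 (rotate(0, -90)): [θ0=180°, θ1=180°]
step 5 (rotate(1, 90)): [θ0=180°, θ1=270°]
step 6 (rotate(1, -90)): [θ0=180°, θ1=180°]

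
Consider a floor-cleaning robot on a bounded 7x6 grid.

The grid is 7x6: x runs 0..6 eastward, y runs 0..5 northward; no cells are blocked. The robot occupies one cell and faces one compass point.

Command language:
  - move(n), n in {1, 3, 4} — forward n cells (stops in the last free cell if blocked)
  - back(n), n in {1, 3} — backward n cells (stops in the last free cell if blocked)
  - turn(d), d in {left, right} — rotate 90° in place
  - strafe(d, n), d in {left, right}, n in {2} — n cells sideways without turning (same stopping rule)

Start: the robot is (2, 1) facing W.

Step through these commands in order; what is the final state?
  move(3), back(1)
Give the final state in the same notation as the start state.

(1, 1) facing W

begin: (2, 1) facing W
step 1 (move(3)): (0, 1) facing W
step 2 (back(1)): (1, 1) facing W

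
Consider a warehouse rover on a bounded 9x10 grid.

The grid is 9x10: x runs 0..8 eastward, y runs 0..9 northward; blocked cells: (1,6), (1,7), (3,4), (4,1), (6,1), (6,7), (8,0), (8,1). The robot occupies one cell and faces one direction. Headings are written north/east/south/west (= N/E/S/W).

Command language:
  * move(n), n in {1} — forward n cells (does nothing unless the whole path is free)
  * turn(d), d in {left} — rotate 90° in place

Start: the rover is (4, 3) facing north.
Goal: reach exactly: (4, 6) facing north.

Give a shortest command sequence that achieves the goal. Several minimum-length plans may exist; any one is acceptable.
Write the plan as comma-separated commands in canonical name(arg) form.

move(1), move(1), move(1)

start: (4, 3) facing north
[1] after move(1): (4, 4) facing north
[2] after move(1): (4, 5) facing north
[3] after move(1): (4, 6) facing north
minimal: 3 command(s), checked below 3.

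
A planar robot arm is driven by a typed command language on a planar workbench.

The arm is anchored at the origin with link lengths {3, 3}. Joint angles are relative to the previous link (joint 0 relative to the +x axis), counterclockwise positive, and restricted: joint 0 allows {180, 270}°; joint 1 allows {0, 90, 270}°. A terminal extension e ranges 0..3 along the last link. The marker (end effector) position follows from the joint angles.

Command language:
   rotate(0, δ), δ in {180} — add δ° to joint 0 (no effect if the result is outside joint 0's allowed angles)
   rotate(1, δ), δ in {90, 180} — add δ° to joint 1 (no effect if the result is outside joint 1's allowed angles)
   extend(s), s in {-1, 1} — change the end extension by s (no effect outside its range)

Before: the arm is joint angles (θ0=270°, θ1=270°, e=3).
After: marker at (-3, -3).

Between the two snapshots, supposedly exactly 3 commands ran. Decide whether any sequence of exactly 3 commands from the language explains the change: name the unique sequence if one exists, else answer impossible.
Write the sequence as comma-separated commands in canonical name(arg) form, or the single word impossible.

begin: joint angles (θ0=270°, θ1=270°, e=3)
1. extend(-1) → joint angles (θ0=270°, θ1=270°, e=2)
2. extend(-1) → joint angles (θ0=270°, θ1=270°, e=1)
3. extend(-1) → joint angles (θ0=270°, θ1=270°, e=0)
uniquely the one of 125 3-step routes that fits.

extend(-1), extend(-1), extend(-1)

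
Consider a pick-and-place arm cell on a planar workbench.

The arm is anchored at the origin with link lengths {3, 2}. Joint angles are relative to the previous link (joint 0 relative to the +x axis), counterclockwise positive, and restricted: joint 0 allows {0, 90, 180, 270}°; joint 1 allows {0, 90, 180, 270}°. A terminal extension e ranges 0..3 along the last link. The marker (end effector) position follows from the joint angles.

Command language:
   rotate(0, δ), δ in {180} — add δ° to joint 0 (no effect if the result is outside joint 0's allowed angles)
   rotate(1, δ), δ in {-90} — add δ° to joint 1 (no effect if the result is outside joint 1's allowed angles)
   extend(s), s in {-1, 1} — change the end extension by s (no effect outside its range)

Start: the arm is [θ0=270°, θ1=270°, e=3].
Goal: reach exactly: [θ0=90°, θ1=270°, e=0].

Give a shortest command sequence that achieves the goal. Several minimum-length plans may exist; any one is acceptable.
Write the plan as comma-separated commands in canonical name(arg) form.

rotate(0, 180), extend(-1), extend(-1), extend(-1)

from: [θ0=270°, θ1=270°, e=3]
t=1 rotate(0, 180) ⇒ [θ0=90°, θ1=270°, e=3]
t=2 extend(-1) ⇒ [θ0=90°, θ1=270°, e=2]
t=3 extend(-1) ⇒ [θ0=90°, θ1=270°, e=1]
t=4 extend(-1) ⇒ [θ0=90°, θ1=270°, e=0]
nothing shorter than 4 reaches the goal.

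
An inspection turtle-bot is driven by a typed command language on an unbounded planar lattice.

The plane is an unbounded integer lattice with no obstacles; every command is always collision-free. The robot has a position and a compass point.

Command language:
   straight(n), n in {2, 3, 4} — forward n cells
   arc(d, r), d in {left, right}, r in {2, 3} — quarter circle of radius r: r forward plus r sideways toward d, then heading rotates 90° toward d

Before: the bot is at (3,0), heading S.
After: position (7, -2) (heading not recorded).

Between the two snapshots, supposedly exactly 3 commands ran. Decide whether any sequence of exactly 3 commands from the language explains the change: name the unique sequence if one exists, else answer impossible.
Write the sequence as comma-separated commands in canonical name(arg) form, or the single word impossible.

straight(2), arc(left, 2), arc(left, 2)

key: order matters: swapping straight(2) and arc(left, 2) lands elsewhere
begin: at (3,0), heading S
[1] after straight(2): at (3,-2), heading S
[2] after arc(left, 2): at (5,-4), heading E
[3] after arc(left, 2): at (7,-2), heading N
no other 3-command option fits: unique.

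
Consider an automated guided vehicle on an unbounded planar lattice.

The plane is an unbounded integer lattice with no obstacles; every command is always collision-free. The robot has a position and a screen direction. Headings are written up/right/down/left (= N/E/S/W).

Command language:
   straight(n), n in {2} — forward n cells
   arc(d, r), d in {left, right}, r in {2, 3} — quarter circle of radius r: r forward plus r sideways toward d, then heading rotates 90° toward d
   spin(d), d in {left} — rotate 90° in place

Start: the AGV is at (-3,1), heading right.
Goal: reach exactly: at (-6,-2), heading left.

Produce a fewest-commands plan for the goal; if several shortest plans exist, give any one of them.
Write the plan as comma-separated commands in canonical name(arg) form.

begin: at (-3,1), heading right
[1] after arc(right, 3): at (0,-2), heading down
[2] after arc(right, 3): at (-3,-5), heading left
[3] after arc(right, 3): at (-6,-2), heading up
[4] after spin(left): at (-6,-2), heading left
nothing shorter than 4 reaches the goal.

arc(right, 3), arc(right, 3), arc(right, 3), spin(left)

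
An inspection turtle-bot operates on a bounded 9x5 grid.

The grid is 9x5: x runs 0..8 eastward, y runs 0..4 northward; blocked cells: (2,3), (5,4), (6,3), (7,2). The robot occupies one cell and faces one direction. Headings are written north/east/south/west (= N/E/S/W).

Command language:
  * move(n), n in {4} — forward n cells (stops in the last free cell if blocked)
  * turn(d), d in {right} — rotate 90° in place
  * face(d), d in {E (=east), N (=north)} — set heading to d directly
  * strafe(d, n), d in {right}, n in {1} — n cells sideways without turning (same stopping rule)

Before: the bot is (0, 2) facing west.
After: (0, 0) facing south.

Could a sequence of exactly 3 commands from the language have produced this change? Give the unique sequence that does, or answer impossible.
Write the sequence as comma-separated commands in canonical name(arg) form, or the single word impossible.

face(E), turn(right), move(4)

key: cell and facing (now S) both changed — the 3 commands mix motion and turning
start: (0, 2) facing west
step 1 (face(E)): (0, 2) facing east
step 2 (turn(right)): (0, 2) facing south
step 3 (move(4)): (0, 0) facing south
uniquely the one of 125 3-step routes that fits.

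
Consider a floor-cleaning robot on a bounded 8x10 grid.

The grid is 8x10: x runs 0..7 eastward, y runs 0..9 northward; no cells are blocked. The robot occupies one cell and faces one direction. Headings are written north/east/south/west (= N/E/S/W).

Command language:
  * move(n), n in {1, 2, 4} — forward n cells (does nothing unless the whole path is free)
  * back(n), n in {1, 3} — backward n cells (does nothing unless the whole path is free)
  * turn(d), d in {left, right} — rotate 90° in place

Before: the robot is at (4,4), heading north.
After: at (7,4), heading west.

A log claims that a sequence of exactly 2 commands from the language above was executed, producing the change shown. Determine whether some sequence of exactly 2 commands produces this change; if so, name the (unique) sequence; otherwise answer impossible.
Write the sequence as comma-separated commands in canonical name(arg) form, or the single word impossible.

turn(left), back(3)

key: position moved to (7,4) AND the heading swung to W — translation plus rotation needed
begin: at (4,4), heading north
t=1 turn(left) ⇒ at (4,4), heading west
t=2 back(3) ⇒ at (7,4), heading west
no rival 2-sequence matches.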